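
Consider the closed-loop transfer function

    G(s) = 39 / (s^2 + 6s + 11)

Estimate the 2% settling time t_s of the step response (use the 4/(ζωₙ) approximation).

Comparing s^2 + 6s + 11 to s^2 + 2ζωₙs + ωₙ²: ωₙ = √11 ≈ 3.317 rad/s and ζ = 6/(2·√11) ≈ 0.9045.
ζωₙ = 6/2 = 3, so t_s ≈ 4/(ζωₙ) = 4/3 ≈ 1.333 s.

t_s ≈ 1.333 s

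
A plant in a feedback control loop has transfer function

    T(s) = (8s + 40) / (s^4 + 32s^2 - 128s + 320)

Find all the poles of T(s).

The poles are the roots of the denominator s^4 + 32s^2 - 128s + 320 = 0.
No real roots exist; factor into two real quadratics: (s^2 + 4s + 40)(s^2 - 4s + 8) = 0.
Each quadratic gives a conjugate pair via the quadratic formula.

s = -2 ± 6j, 2 ± 2j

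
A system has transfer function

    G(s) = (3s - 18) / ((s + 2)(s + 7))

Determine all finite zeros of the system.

s = 6

Set the numerator to zero: 3s - 18 = 0, i.e. 3·(s - 6) = 0.
So s = 6.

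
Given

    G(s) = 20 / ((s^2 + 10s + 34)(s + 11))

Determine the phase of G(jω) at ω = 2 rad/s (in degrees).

∠G(j2) ≈ -43.99°

At s = j2: numerator = 20, denominator = 290 + j280.
∠G = ∠num − ∠den = 0° − (43.995°) = -43.99°.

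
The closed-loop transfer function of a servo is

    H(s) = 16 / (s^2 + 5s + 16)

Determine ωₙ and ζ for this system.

ωₙ = 4 rad/s, ζ = 0.625

Compare the denominator to the standard form s^2 + 2ζωₙs + ωₙ².
ωₙ² = 16, so ωₙ = 4 rad/s.
2ζωₙ = 5, so ζ = 5/(2·4) = 0.625.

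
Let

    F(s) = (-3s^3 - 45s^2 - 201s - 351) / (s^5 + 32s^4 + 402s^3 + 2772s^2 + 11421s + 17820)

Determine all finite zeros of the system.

Set the numerator to zero: -3s^3 - 45s^2 - 201s - 351 = 0, i.e. -3·(s^3 + 15s^2 + 67s + 117) = 0.
Factoring: (s^2 + 6s + 13)(s + 9) = 0.

s = -3 + 2j, -3 - 2j, -9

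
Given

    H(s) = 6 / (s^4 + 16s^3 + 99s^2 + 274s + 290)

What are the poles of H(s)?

The poles are the roots of the denominator s^4 + 16s^3 + 99s^2 + 274s + 290 = 0.
No real roots exist; factor into two real quadratics: (s^2 + 6s + 10)(s^2 + 10s + 29) = 0.
Each quadratic gives a conjugate pair via the quadratic formula.

s = -3 + j, -3 - j, -5 + 2j, -5 - 2j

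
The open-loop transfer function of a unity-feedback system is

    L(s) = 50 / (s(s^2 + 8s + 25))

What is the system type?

Type 1

The denominator has 1 factor of s at the origin (free integrator), so this is a Type 1 system.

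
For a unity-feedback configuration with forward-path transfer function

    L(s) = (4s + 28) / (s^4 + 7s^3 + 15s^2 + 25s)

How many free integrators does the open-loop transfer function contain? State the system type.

Factor s from the denominator: s^4 + 7s^3 + 15s^2 + 25s = s·(s^3 + 7s^2 + 15s + 25).
There is 1 pole at the origin, so the system is Type 1.

Type 1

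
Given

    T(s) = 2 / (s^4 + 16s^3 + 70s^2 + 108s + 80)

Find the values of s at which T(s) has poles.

The poles are the roots of the denominator s^4 + 16s^3 + 70s^2 + 108s + 80 = 0.
Trying s = -4: the polynomial evaluates to 0, so (s + 4) is a factor.
Dividing out leaves s^3 + 12s^2 + 22s + 20 = 0.
This factors further as (s^2 + 2s + 2)(s + 10) = 0.

s = -1 ± j, -4, -10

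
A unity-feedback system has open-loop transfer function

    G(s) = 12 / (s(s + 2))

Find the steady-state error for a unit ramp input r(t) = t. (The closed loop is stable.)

G(s) has one pole at the origin.
This is a Type 1 system. Kv = lim_{s→0} s·G(s) = 12/2 = 6.
e_ss = 1/Kv = 1/(6) = 1/6 ≈ 0.1667.

e_ss = 0.1667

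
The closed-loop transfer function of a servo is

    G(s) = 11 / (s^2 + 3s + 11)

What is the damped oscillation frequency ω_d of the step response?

ω_d ≈ 2.958 rad/s

Comparing s^2 + 3s + 11 to s^2 + 2ζωₙs + ωₙ²: ωₙ = √11 ≈ 3.317 rad/s and ζ = 3/(2·√11) ≈ 0.4523.
ζωₙ = 3/2 = 1.5, so ω_d = ωₙ√(1−ζ²) = √(ωₙ² − (ζωₙ)²) = √(11 − 1.5²) = √8.75 ≈ 2.958 rad/s.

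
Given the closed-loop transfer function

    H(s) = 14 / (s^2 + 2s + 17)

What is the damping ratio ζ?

Compare the denominator to the standard form s^2 + 2ζωₙs + ωₙ².
ωₙ² = 17, so ωₙ = √17 ≈ 4.123 rad/s.
2ζωₙ = 2, so ζ = 2/(2·√17) ≈ 0.2425.
With ζ = 0.2425 the response is underdamped.

ζ ≈ 0.2425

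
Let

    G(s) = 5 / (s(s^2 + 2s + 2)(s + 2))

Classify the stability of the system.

marginally stable

The poles can be read from the denominator factors: s = 0, -1 + j, -1 - j, -2.
Since the simple pole(s) at s = 0 lie on the jω-axis with none in the right half-plane, the system is marginally stable.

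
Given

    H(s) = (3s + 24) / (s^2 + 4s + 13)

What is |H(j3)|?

|H(j3)| ≈ 2.026

Substitute s = j3: numerator = 24 + j9, denominator = 4 + j12.
|H(j3)| = |24 + j9| / |4 + j12| = 25.632 / 12.649 ≈ 2.026.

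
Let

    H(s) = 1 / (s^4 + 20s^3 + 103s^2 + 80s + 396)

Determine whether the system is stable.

marginally stable

The denominator s^4 + 20s^3 + 103s^2 + 80s + 396 factors as (s^2 + 4)(s + 11)(s + 9), giving poles at s = 2j, -2j, -11, -9.
Since the simple pole(s) at s = 2j, -2j lie on the jω-axis with none in the right half-plane, the system is marginally stable.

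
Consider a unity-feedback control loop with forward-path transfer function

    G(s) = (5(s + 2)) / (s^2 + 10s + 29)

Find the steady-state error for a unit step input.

e_ss = 0.7436

G(s) has no poles at the origin.
This is a Type 0 system. Kp = lim_{s→0} G(s) = 10/29.
e_ss = 1/(1 + Kp) = 1/(1 + 10/29) = 29/39 ≈ 0.7436.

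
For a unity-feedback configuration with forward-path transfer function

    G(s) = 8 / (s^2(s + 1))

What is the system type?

Type 2

The denominator has 2 factors of s at the origin (free integrators), so this is a Type 2 system.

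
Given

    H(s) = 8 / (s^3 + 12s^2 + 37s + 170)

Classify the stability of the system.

stable

The denominator s^3 + 12s^2 + 37s + 170 factors as (s^2 + 2s + 17)(s + 10), giving poles at s = -1 ± 4j, -10.
Since all poles lie strictly in the left half-plane, the system is stable.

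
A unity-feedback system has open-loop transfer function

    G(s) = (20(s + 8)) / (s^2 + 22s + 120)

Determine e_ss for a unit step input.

G(s) has no poles at the origin.
This is a Type 0 system. Kp = lim_{s→0} G(s) = 160/120 = 4/3.
e_ss = 1/(1 + Kp) = 1/(1 + 4/3) = 3/7 ≈ 0.4286.

e_ss = 0.4286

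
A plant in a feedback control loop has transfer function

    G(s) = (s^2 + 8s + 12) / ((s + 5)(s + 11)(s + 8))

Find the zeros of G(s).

s = -2, -6

Set the numerator to zero: s^2 + 8s + 12 = 0.
Factoring: (s + 2)(s + 6) = 0.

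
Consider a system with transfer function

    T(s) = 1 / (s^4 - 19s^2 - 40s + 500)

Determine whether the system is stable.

The denominator s^4 - 19s^2 - 40s + 500 factors as (s^2 + 8s + 25)(s^2 - 8s + 20), giving poles at s = -4 + 3j, -4 - 3j, 4 + 2j, 4 - 2j.
Since the pole(s) at s = 4 ± 2j lie in the right half-plane, the system is unstable.

unstable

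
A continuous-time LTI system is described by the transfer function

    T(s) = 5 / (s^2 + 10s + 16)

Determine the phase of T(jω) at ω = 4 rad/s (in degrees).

∠T(j4) ≈ -90°

At s = j4: numerator = 5, denominator = j40.
∠T = ∠num − ∠den = 0° − (90°) = -90°.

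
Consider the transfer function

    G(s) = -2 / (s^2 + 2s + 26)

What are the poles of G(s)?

The poles are the roots of the denominator s^2 + 2s + 26 = 0.
Using the quadratic formula: s = (-2 ± √(-100))/2 = -1 ± 5j.

s = -1 + 5j, -1 - 5j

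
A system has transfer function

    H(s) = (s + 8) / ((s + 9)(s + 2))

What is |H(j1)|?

|H(j1)| ≈ 0.3982

Substitute s = j1: numerator = 8 + j1, denominator = 17 + j11.
|H(j1)| = |8 + j1| / |17 + j11| = 8.0623 / 20.248 ≈ 0.3982.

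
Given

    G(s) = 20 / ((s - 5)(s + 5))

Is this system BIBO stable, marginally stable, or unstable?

The poles can be read from the denominator factors: s = 5, -5.
Since the pole(s) at s = 5 lie in the right half-plane, the system is unstable.

unstable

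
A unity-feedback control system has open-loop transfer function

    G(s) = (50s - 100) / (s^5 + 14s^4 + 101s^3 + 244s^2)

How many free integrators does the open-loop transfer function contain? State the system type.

Type 2

Factor s from the denominator: s^5 + 14s^4 + 101s^3 + 244s^2 = s^2·(s^3 + 14s^2 + 101s + 244).
There are 2 poles at the origin, so the system is Type 2.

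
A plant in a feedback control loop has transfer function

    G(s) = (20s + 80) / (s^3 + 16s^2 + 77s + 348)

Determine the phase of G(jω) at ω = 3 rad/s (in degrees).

At s = j3: numerator = 80 + j60, denominator = 204 + j204.
∠G = ∠num − ∠den = 36.870° − (45°) = -8.130°.

∠G(j3) ≈ -8.130°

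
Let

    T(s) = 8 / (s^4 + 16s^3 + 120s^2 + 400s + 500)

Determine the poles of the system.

The poles are the roots of the denominator s^4 + 16s^3 + 120s^2 + 400s + 500 = 0.
No real roots exist; factor into two real quadratics: (s^2 + 10s + 50)(s^2 + 6s + 10) = 0.
Each quadratic gives a conjugate pair via the quadratic formula.

s = -5 + 5j, -5 - 5j, -3 + j, -3 - j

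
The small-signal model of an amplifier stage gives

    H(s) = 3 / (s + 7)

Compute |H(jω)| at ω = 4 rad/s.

|H(j4)| ≈ 0.3721

Substitute s = j4: numerator = 3, denominator = 7 + j4.
|H(j4)| = |3| / |7 + j4| = 3 / 8.0623 ≈ 0.3721.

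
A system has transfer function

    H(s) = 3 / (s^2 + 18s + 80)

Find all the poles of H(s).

The poles are the roots of the denominator s^2 + 18s + 80 = 0.
Factoring: (s + 8)(s + 10) = 0, so s = -8 and s = -10.

s = -8, -10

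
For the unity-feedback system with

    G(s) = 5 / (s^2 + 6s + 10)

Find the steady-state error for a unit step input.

e_ss = 0.6667

G(s) has no poles at the origin.
This is a Type 0 system. Kp = lim_{s→0} G(s) = 5/10 = 1/2.
e_ss = 1/(1 + Kp) = 1/(1 + 1/2) = 2/3 ≈ 0.6667.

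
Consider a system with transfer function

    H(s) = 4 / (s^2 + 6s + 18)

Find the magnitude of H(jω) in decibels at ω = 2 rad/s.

Substitute s = j2: numerator = 4, denominator = 14 + j12.
|H(j2)| = |4| / |14 + j12| = 4 / 18.439 ≈ 0.2169.
In decibels: 20·log₁₀(0.2169) ≈ -13.3 dB.

|H(j2)|_dB ≈ -13.3 dB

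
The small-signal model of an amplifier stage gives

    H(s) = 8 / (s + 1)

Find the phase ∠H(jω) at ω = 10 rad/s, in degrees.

At s = j10: numerator = 8, denominator = 1 + j10.
∠H = ∠num − ∠den = 0° − (84.289°) = -84.29°.

∠H(j10) ≈ -84.29°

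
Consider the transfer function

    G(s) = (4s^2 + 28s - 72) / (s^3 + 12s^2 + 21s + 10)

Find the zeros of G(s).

s = -9, 2

Set the numerator to zero: 4s^2 + 28s - 72 = 0, i.e. 4·(s^2 + 7s - 18) = 0.
Factoring: (s + 9)(s - 2) = 0.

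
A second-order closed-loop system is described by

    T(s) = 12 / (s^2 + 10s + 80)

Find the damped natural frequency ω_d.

Comparing s^2 + 10s + 80 to s^2 + 2ζωₙs + ωₙ²: ωₙ = √80 ≈ 8.944 rad/s and ζ = 10/(2·√80) ≈ 0.5590.
ζωₙ = 10/2 = 5, so ω_d = ωₙ√(1−ζ²) = √(ωₙ² − (ζωₙ)²) = √(80 − 5²) = √55 ≈ 7.416 rad/s.

ω_d ≈ 7.416 rad/s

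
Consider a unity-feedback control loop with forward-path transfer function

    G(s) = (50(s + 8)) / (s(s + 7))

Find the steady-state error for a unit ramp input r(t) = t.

e_ss = 0.01750

G(s) has one pole at the origin.
This is a Type 1 system. Kv = lim_{s→0} s·G(s) = 400/7.
e_ss = 1/Kv = 1/(400/7) = 7/400 ≈ 0.01750.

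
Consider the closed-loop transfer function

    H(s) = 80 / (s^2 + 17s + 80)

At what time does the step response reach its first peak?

Comparing s^2 + 17s + 80 to s^2 + 2ζωₙs + ωₙ²: ωₙ = √80 ≈ 8.944 rad/s and ζ = 17/(2·√80) ≈ 0.9503.
ζωₙ = 17/2 = 8.5, so ω_d = ωₙ√(1−ζ²) = √(ωₙ² − (ζωₙ)²) = √(80 − 8.5²) = √7.75 ≈ 2.784 rad/s.
t_p = π/ω_d = π/2.784 ≈ 1.128 s.

t_p ≈ 1.128 s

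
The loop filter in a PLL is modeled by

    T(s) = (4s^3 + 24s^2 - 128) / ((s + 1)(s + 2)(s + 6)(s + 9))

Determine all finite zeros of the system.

Set the numerator to zero: 4s^3 + 24s^2 - 128 = 0, i.e. 4·(s^3 + 6s^2 - 32) = 0.
Factoring: (s + 4)^2(s - 2) = 0.

s = -4, 2, -4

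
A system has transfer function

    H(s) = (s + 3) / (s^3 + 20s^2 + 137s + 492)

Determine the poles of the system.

s = -4 + 5j, -4 - 5j, -12

The poles are the roots of the denominator s^3 + 20s^2 + 137s + 492 = 0.
Trying s = -12: the polynomial evaluates to 0, so (s + 12) is a factor.
Dividing out leaves s^2 + 8s + 41 = 0.
The quadratic formula then gives s = -4 ± 5j.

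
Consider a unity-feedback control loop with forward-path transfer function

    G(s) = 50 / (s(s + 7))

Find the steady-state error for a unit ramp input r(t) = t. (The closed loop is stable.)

G(s) has one pole at the origin.
This is a Type 1 system. Kv = lim_{s→0} s·G(s) = 50/7.
e_ss = 1/Kv = 1/(50/7) = 7/50 ≈ 0.1400.

e_ss = 0.1400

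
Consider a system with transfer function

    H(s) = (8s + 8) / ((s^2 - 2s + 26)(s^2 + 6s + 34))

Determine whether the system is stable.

unstable

The poles can be read from the denominator factors: s = 1 ± 5j, -3 ± 5j.
Since the pole(s) at s = 1 + 5j, 1 - 5j lie in the right half-plane, the system is unstable.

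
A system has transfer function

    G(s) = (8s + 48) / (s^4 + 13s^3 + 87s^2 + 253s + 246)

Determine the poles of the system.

s = -3, -4 + 5j, -4 - 5j, -2

The poles are the roots of the denominator s^4 + 13s^3 + 87s^2 + 253s + 246 = 0.
Trying s = -3: the polynomial evaluates to 0, so (s + 3) is a factor.
Dividing out leaves s^3 + 10s^2 + 57s + 82 = 0.
This factors further as (s^2 + 8s + 41)(s + 2) = 0.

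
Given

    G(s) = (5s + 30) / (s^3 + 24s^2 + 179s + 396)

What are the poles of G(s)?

The poles are the roots of the denominator s^3 + 24s^2 + 179s + 396 = 0.
Trying s = -11: the polynomial evaluates to 0, so (s + 11) is a factor.
Dividing out leaves s^2 + 13s + 36 = 0.
Factoring the quadratic: (s + 4)(s + 9) = 0.

s = -11, -4, -9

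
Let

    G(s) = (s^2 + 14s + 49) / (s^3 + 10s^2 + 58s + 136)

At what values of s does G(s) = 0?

Set the numerator to zero: s^2 + 14s + 49 = 0.
Factoring: (s + 7)^2 = 0.

s = -7, -7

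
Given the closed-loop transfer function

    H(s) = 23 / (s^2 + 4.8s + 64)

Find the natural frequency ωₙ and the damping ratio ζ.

ωₙ = 8 rad/s, ζ = 0.3

Compare the denominator to the standard form s^2 + 2ζωₙs + ωₙ².
ωₙ² = 64, so ωₙ = 8 rad/s.
2ζωₙ = 4.8, so ζ = 4.8/(2·8) = 0.3.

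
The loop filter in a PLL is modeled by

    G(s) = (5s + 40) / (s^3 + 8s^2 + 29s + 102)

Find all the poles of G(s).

s = -1 + 4j, -1 - 4j, -6

The poles are the roots of the denominator s^3 + 8s^2 + 29s + 102 = 0.
Trying s = -6: the polynomial evaluates to 0, so (s + 6) is a factor.
Dividing out leaves s^2 + 2s + 17 = 0.
The quadratic formula then gives s = -1 ± 4j.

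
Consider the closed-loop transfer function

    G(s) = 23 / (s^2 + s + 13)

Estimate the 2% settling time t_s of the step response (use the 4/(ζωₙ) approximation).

Comparing s^2 + s + 13 to s^2 + 2ζωₙs + ωₙ²: ωₙ = √13 ≈ 3.606 rad/s and ζ = 1/(2·√13) ≈ 0.1387.
ζωₙ = 1/2 = 0.5, so t_s ≈ 4/(ζωₙ) = 4/0.5 = 8 s.

t_s ≈ 8 s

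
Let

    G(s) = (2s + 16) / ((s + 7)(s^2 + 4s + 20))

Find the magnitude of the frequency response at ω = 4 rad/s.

|G(j4)| ≈ 0.1345

Substitute s = j4: numerator = 16 + j8, denominator = -36 + j128.
|G(j4)| = |16 + j8| / |-36 + j128| = 17.889 / 132.97 ≈ 0.1345.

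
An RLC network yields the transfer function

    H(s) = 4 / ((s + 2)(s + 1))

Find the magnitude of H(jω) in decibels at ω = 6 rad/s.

|H(j6)|_dB ≈ -19.7 dB

Substitute s = j6: numerator = 4, denominator = -34 + j18.
|H(j6)| = |4| / |-34 + j18| = 4 / 38.471 ≈ 0.1040.
In decibels: 20·log₁₀(0.1040) ≈ -19.7 dB.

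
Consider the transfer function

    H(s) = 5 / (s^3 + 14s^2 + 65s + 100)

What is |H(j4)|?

|H(j4)| ≈ 0.02156

Substitute s = j4: numerator = 5, denominator = -124 + j196.
|H(j4)| = |5| / |-124 + j196| = 5 / 231.93 ≈ 0.02156.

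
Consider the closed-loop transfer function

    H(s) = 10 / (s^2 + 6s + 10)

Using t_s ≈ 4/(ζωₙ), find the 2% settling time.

t_s ≈ 1.333 s

Comparing s^2 + 6s + 10 to s^2 + 2ζωₙs + ωₙ²: ωₙ = √10 ≈ 3.162 rad/s and ζ = 6/(2·√10) ≈ 0.9487.
ζωₙ = 6/2 = 3, so t_s ≈ 4/(ζωₙ) = 4/3 ≈ 1.333 s.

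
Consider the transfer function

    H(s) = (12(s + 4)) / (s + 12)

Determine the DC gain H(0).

Set s = 0: H(0) = (48) / (12) = 4.

H(0) = 4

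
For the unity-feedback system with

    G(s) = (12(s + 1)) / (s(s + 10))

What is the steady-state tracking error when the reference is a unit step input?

G(s) has one pole at the origin.
This is a Type 1 system; for a step input the steady-state error is zero.

e_ss = 0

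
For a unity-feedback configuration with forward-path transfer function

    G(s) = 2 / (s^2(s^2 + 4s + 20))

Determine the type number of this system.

The denominator has 2 factors of s at the origin (free integrators), so this is a Type 2 system.

Type 2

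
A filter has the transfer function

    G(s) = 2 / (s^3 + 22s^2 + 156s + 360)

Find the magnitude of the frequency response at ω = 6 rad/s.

|G(j6)| ≈ 0.002382

Substitute s = j6: numerator = 2, denominator = -432 + j720.
|G(j6)| = |2| / |-432 + j720| = 2 / 839.66 ≈ 0.002382.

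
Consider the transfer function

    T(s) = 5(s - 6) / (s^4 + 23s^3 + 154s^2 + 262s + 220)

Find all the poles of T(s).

s = -1 + j, -1 - j, -10, -11

The poles are the roots of the denominator s^4 + 23s^3 + 154s^2 + 262s + 220 = 0.
Trying s = -10: the polynomial evaluates to 0, so (s + 10) is a factor.
Dividing out leaves s^3 + 13s^2 + 24s + 22 = 0.
This factors further as (s^2 + 2s + 2)(s + 11) = 0.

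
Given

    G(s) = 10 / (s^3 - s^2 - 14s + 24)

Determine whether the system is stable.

The denominator s^3 - s^2 - 14s + 24 factors as (s + 4)(s - 2)(s - 3), giving poles at s = -4, 2, 3.
Since the pole(s) at s = 2, 3 lie in the right half-plane, the system is unstable.

unstable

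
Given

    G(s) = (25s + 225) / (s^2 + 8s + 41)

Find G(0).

Set s = 0: G(0) = (225) / (41) = 225/41.

G(0) = 225/41 ≈ 5.488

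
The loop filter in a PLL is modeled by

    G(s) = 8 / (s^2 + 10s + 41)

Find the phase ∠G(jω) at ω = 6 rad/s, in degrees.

At s = j6: numerator = 8, denominator = 5 + j60.
∠G = ∠num − ∠den = 0° − (85.236°) = -85.24°.

∠G(j6) ≈ -85.24°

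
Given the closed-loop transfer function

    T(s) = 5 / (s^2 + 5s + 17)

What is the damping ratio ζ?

ζ ≈ 0.6063

Compare the denominator to the standard form s^2 + 2ζωₙs + ωₙ².
ωₙ² = 17, so ωₙ = √17 ≈ 4.123 rad/s.
2ζωₙ = 5, so ζ = 5/(2·√17) ≈ 0.6063.
With ζ = 0.6063 the response is underdamped.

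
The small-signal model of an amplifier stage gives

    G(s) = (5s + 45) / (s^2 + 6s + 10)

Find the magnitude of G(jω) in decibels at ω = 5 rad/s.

|G(j5)|_dB ≈ 3.72 dB

Substitute s = j5: numerator = 45 + j25, denominator = -15 + j30.
|G(j5)| = |45 + j25| / |-15 + j30| = 51.478 / 33.541 ≈ 1.535.
In decibels: 20·log₁₀(1.535) ≈ 3.72 dB.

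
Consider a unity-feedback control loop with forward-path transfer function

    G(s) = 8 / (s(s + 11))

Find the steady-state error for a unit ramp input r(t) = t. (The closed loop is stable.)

e_ss = 1.375

G(s) has one pole at the origin.
This is a Type 1 system. Kv = lim_{s→0} s·G(s) = 8/11.
e_ss = 1/Kv = 1/(8/11) = 11/8 ≈ 1.375.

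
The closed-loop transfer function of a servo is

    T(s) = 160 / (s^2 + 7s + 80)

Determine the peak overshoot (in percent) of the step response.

Comparing s^2 + 7s + 80 to s^2 + 2ζωₙs + ωₙ²: ωₙ = √80 ≈ 8.944 rad/s and ζ = 7/(2·√80) ≈ 0.3913.
%OS = 100·exp(−πζ/√(1−ζ²)) = 100·exp(−π·0.3913/√(1−0.3913²)) ≈ 26.3%.

%OS ≈ 26.3%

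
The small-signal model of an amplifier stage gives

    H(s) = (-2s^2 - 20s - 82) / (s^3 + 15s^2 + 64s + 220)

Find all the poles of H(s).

s = -2 ± 4j, -11

The poles are the roots of the denominator s^3 + 15s^2 + 64s + 220 = 0.
Trying s = -11: the polynomial evaluates to 0, so (s + 11) is a factor.
Dividing out leaves s^2 + 4s + 20 = 0.
The quadratic formula then gives s = -2 ± 4j.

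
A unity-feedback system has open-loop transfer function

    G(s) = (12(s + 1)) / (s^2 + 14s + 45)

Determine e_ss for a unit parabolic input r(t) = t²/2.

e_ss = ∞

G(s) has no poles at the origin.
This is a Type 0 system; Ka = lim_{s→0} s^2·G(s) = 0, so the steady-state error for a parabola input is infinite.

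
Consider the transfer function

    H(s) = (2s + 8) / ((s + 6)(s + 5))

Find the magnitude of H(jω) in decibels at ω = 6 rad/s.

|H(j6)|_dB ≈ -13.2 dB

Substitute s = j6: numerator = 8 + j12, denominator = -6 + j66.
|H(j6)| = |8 + j12| / |-6 + j66| = 14.422 / 66.272 ≈ 0.2176.
In decibels: 20·log₁₀(0.2176) ≈ -13.2 dB.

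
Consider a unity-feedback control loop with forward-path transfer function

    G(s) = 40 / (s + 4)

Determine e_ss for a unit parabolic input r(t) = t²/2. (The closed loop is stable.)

e_ss = ∞

G(s) has no poles at the origin.
This is a Type 0 system; Ka = lim_{s→0} s^2·G(s) = 0, so the steady-state error for a parabola input is infinite.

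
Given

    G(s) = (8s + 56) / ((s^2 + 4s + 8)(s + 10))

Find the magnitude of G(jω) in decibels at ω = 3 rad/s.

Substitute s = j3: numerator = 56 + j24, denominator = -46 + j117.
|G(j3)| = |56 + j24| / |-46 + j117| = 60.926 / 125.72 ≈ 0.4846.
In decibels: 20·log₁₀(0.4846) ≈ -6.29 dB.

|G(j3)|_dB ≈ -6.29 dB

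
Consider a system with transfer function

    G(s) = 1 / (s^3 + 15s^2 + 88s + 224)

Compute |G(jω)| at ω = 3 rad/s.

|G(j3)| ≈ 0.003950

Substitute s = j3: numerator = 1, denominator = 89 + j237.
|G(j3)| = |1| / |89 + j237| = 1 / 253.16 ≈ 0.003950.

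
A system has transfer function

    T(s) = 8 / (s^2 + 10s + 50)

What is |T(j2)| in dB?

Substitute s = j2: numerator = 8, denominator = 46 + j20.
|T(j2)| = |8| / |46 + j20| = 8 / 50.160 ≈ 0.1595.
In decibels: 20·log₁₀(0.1595) ≈ -15.9 dB.

|T(j2)|_dB ≈ -15.9 dB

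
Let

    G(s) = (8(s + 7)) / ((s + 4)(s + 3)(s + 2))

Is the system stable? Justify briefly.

stable

The poles can be read from the denominator factors: s = -4, -3, -2.
Since all poles lie strictly in the left half-plane, the system is stable.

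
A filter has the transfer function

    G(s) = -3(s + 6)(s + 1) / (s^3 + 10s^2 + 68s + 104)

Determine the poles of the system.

s = -4 + 6j, -4 - 6j, -2

The poles are the roots of the denominator s^3 + 10s^2 + 68s + 104 = 0.
Trying s = -2: the polynomial evaluates to 0, so (s + 2) is a factor.
Dividing out leaves s^2 + 8s + 52 = 0.
The quadratic formula then gives s = -4 ± 6j.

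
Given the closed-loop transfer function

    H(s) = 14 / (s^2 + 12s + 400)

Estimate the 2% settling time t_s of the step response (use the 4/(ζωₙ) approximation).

Comparing s^2 + 12s + 400 to s^2 + 2ζωₙs + ωₙ²: ωₙ = 20 rad/s and ζ = 12/(2·20) = 0.3.
ζωₙ = 12/2 = 6, so t_s ≈ 4/(ζωₙ) = 4/6 ≈ 0.6667 s.

t_s ≈ 0.6667 s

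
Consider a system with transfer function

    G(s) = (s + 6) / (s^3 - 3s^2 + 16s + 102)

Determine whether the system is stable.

The denominator s^3 - 3s^2 + 16s + 102 factors as (s^2 - 6s + 34)(s + 3), giving poles at s = 3 ± 5j, -3.
Since the pole(s) at s = 3 ± 5j lie in the right half-plane, the system is unstable.

unstable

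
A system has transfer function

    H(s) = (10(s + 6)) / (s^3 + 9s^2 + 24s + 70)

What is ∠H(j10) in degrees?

∠H(j10) ≈ -163.4°

At s = j10: numerator = 60 + j100, denominator = -830 - j760.
∠H = ∠num − ∠den = 59.036° − (-137.52°) = 196.6°, which wraps to -163.4°.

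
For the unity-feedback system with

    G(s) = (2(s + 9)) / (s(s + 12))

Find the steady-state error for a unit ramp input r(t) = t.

G(s) has one pole at the origin.
This is a Type 1 system. Kv = lim_{s→0} s·G(s) = 18/12 = 3/2.
e_ss = 1/Kv = 1/(3/2) = 2/3 ≈ 0.6667.

e_ss = 0.6667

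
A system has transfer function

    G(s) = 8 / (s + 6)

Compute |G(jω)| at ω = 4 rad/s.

Substitute s = j4: numerator = 8, denominator = 6 + j4.
|G(j4)| = |8| / |6 + j4| = 8 / 7.2111 ≈ 1.109.

|G(j4)| ≈ 1.109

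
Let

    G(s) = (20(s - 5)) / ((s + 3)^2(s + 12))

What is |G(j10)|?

Substitute s = j10: numerator = -100 + j200, denominator = -1692 - j190.
|G(j10)| = |-100 + j200| / |-1692 - j190| = 223.61 / 1702.6 ≈ 0.1313.

|G(j10)| ≈ 0.1313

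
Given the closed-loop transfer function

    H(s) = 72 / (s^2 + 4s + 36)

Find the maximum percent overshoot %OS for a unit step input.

%OS ≈ 32.9%

Comparing s^2 + 4s + 36 to s^2 + 2ζωₙs + ωₙ²: ωₙ = 6 rad/s and ζ = 4/(2·6) ≈ 0.3333.
%OS = 100·exp(−πζ/√(1−ζ²)) = 100·exp(−π·0.3333/√(1−0.3333²)) ≈ 32.9%.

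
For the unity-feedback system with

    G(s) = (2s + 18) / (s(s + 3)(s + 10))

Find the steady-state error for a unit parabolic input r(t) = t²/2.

G(s) has one pole at the origin.
This is a Type 1 system; Ka = lim_{s→0} s^2·G(s) = 0, so the steady-state error for a parabola input is infinite.

e_ss = ∞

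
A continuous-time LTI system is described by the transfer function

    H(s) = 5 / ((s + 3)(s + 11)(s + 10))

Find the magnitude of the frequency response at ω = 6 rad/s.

|H(j6)| ≈ 0.005101

Substitute s = j6: numerator = 5, denominator = -534 + j822.
|H(j6)| = |5| / |-534 + j822| = 5 / 980.22 ≈ 0.005101.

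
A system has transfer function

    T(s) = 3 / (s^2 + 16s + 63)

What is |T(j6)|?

|T(j6)| ≈ 0.03008

Substitute s = j6: numerator = 3, denominator = 27 + j96.
|T(j6)| = |3| / |27 + j96| = 3 / 99.725 ≈ 0.03008.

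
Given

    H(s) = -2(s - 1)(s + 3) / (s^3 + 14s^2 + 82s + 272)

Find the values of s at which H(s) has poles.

The poles are the roots of the denominator s^3 + 14s^2 + 82s + 272 = 0.
Trying s = -8: the polynomial evaluates to 0, so (s + 8) is a factor.
Dividing out leaves s^2 + 6s + 34 = 0.
The quadratic formula then gives s = -3 ± 5j.

s = -3 + 5j, -3 - 5j, -8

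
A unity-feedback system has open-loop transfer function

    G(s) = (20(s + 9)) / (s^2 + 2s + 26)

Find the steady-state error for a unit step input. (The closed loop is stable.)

G(s) has no poles at the origin.
This is a Type 0 system. Kp = lim_{s→0} G(s) = 180/26 = 90/13.
e_ss = 1/(1 + Kp) = 1/(1 + 90/13) = 13/103 ≈ 0.1262.

e_ss = 0.1262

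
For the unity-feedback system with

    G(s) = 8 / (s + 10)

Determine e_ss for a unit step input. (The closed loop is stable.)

G(s) has no poles at the origin.
This is a Type 0 system. Kp = lim_{s→0} G(s) = 8/10 = 4/5.
e_ss = 1/(1 + Kp) = 1/(1 + 4/5) = 5/9 ≈ 0.5556.

e_ss = 0.5556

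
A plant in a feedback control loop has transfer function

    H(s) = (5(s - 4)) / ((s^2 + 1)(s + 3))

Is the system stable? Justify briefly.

The poles can be read from the denominator factors: s = ±j, -3.
Since the simple pole(s) at s = ±j lie on the jω-axis with none in the right half-plane, the system is marginally stable.

marginally stable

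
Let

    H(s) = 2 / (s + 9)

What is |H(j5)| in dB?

|H(j5)|_dB ≈ -14.2 dB

Substitute s = j5: numerator = 2, denominator = 9 + j5.
|H(j5)| = |2| / |9 + j5| = 2 / 10.296 ≈ 0.1943.
In decibels: 20·log₁₀(0.1943) ≈ -14.2 dB.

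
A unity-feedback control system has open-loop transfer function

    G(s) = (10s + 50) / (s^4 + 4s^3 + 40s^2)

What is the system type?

Factor s from the denominator: s^4 + 4s^3 + 40s^2 = s^2·(s^2 + 4s + 40).
There are 2 poles at the origin, so the system is Type 2.

Type 2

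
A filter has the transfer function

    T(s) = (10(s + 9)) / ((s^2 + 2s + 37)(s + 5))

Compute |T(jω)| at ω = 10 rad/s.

|T(j10)| ≈ 0.1821

Substitute s = j10: numerator = 90 + j100, denominator = -515 - j530.
|T(j10)| = |90 + j100| / |-515 - j530| = 134.54 / 739.00 ≈ 0.1821.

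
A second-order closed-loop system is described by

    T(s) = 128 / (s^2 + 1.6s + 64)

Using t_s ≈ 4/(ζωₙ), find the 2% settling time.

t_s ≈ 5 s

Comparing s^2 + 1.6s + 64 to s^2 + 2ζωₙs + ωₙ²: ωₙ = 8 rad/s and ζ = 1.6/(2·8) = 0.1.
ζωₙ = 1.6/2 = 0.8, so t_s ≈ 4/(ζωₙ) = 4/0.8 = 5 s.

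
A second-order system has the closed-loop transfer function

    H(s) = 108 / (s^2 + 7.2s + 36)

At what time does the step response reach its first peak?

Comparing s^2 + 7.2s + 36 to s^2 + 2ζωₙs + ωₙ²: ωₙ = 6 rad/s and ζ = 7.2/(2·6) = 0.6.
ζωₙ = 7.2/2 = 3.6, so ω_d = ωₙ√(1−ζ²) = √(ωₙ² − (ζωₙ)²) = √(36 − 3.6²) = √23.04 = 4.800 rad/s.
t_p = π/ω_d = π/4.800 ≈ 0.6545 s.

t_p ≈ 0.6545 s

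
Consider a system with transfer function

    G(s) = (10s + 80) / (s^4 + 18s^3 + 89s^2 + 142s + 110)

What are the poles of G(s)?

The poles are the roots of the denominator s^4 + 18s^3 + 89s^2 + 142s + 110 = 0.
Trying s = -5: the polynomial evaluates to 0, so (s + 5) is a factor.
Dividing out leaves s^3 + 13s^2 + 24s + 22 = 0.
This factors further as (s^2 + 2s + 2)(s + 11) = 0.

s = -1 + j, -1 - j, -5, -11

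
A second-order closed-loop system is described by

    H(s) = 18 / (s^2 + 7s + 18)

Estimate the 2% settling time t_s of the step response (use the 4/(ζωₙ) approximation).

Comparing s^2 + 7s + 18 to s^2 + 2ζωₙs + ωₙ²: ωₙ = √18 ≈ 4.243 rad/s and ζ = 7/(2·√18) ≈ 0.8250.
ζωₙ = 7/2 = 3.5, so t_s ≈ 4/(ζωₙ) = 4/3.5 ≈ 1.143 s.

t_s ≈ 1.143 s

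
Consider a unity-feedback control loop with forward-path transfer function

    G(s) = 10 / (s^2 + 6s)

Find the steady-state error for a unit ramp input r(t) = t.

G(s) has one pole at the origin.
This is a Type 1 system. Kv = lim_{s→0} s·G(s) = 10/6 = 5/3.
e_ss = 1/Kv = 1/(5/3) = 3/5 ≈ 0.6000.

e_ss = 0.6000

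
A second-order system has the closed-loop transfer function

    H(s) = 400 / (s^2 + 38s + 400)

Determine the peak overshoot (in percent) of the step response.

Comparing s^2 + 38s + 400 to s^2 + 2ζωₙs + ωₙ²: ωₙ = 20 rad/s and ζ = 38/(2·20) = 0.95.
%OS = 100·exp(−πζ/√(1−ζ²)) = 100·exp(−π·0.95/√(1−0.95²)) ≈ 0.00706%.

%OS ≈ 0.00706%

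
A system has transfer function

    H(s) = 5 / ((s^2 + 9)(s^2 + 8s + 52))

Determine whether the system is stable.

The poles can be read from the denominator factors: s = ±3j, -4 ± 6j.
Since the simple pole(s) at s = ±3j lie on the jω-axis with none in the right half-plane, the system is marginally stable.

marginally stable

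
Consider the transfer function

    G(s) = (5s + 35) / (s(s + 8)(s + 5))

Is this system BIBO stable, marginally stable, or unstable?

marginally stable

The poles can be read from the denominator factors: s = 0, -8, -5.
Since the simple pole(s) at s = 0 lie on the jω-axis with none in the right half-plane, the system is marginally stable.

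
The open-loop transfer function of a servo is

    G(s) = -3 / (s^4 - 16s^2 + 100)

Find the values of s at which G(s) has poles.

s = 3 + j, 3 - j, -3 + j, -3 - j

The poles are the roots of the denominator s^4 - 16s^2 + 100 = 0.
No real roots exist; factor into two real quadratics: (s^2 - 6s + 10)(s^2 + 6s + 10) = 0.
Each quadratic gives a conjugate pair via the quadratic formula.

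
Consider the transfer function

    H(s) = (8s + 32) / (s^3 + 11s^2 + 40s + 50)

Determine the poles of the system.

The poles are the roots of the denominator s^3 + 11s^2 + 40s + 50 = 0.
Trying s = -5: the polynomial evaluates to 0, so (s + 5) is a factor.
Dividing out leaves s^2 + 6s + 10 = 0.
The quadratic formula then gives s = -3 ± 1j.

s = -3 + j, -3 - j, -5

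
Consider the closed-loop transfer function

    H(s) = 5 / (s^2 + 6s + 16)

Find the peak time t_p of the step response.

t_p ≈ 1.187 s

Comparing s^2 + 6s + 16 to s^2 + 2ζωₙs + ωₙ²: ωₙ = 4 rad/s and ζ = 6/(2·4) = 0.75.
ζωₙ = 6/2 = 3, so ω_d = ωₙ√(1−ζ²) = √(ωₙ² − (ζωₙ)²) = √(16 − 3²) = √7 ≈ 2.646 rad/s.
t_p = π/ω_d = π/2.646 ≈ 1.187 s.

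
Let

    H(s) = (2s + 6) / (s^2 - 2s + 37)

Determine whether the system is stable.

The denominator s^2 - 2s + 37 factors as (s^2 - 2s + 37), giving poles at s = 1 ± 6j.
Since the pole(s) at s = 1 + 6j, 1 - 6j lie in the right half-plane, the system is unstable.

unstable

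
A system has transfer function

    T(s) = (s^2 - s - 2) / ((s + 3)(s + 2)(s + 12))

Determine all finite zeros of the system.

s = 2, -1

Set the numerator to zero: s^2 - s - 2 = 0.
Factoring: (s - 2)(s + 1) = 0.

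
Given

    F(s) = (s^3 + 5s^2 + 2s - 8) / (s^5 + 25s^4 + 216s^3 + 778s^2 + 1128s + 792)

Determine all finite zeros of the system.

s = -2, -4, 1

Set the numerator to zero: s^3 + 5s^2 + 2s - 8 = 0.
Factoring: (s + 2)(s + 4)(s - 1) = 0.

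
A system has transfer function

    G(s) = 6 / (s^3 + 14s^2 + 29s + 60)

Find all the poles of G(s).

s = -1 ± 2j, -12

The poles are the roots of the denominator s^3 + 14s^2 + 29s + 60 = 0.
Trying s = -12: the polynomial evaluates to 0, so (s + 12) is a factor.
Dividing out leaves s^2 + 2s + 5 = 0.
The quadratic formula then gives s = -1 ± 2j.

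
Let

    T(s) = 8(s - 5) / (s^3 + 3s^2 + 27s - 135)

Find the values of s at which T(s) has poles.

s = -3 + 6j, -3 - 6j, 3

The poles are the roots of the denominator s^3 + 3s^2 + 27s - 135 = 0.
Trying s = 3: the polynomial evaluates to 0, so (s - 3) is a factor.
Dividing out leaves s^2 + 6s + 45 = 0.
The quadratic formula then gives s = -3 ± 6j.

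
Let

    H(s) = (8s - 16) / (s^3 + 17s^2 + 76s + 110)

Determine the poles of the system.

s = -3 + j, -3 - j, -11

The poles are the roots of the denominator s^3 + 17s^2 + 76s + 110 = 0.
Trying s = -11: the polynomial evaluates to 0, so (s + 11) is a factor.
Dividing out leaves s^2 + 6s + 10 = 0.
The quadratic formula then gives s = -3 ± 1j.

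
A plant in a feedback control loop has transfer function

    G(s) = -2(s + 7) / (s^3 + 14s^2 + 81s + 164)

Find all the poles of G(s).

The poles are the roots of the denominator s^3 + 14s^2 + 81s + 164 = 0.
Trying s = -4: the polynomial evaluates to 0, so (s + 4) is a factor.
Dividing out leaves s^2 + 10s + 41 = 0.
The quadratic formula then gives s = -5 ± 4j.

s = -5 ± 4j, -4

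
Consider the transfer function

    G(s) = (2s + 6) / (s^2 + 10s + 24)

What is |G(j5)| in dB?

|G(j5)|_dB ≈ -12.6 dB

Substitute s = j5: numerator = 6 + j10, denominator = -1 + j50.
|G(j5)| = |6 + j10| / |-1 + j50| = 11.662 / 50.010 ≈ 0.2332.
In decibels: 20·log₁₀(0.2332) ≈ -12.6 dB.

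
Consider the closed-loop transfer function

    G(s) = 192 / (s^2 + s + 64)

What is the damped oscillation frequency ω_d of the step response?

Comparing s^2 + s + 64 to s^2 + 2ζωₙs + ωₙ²: ωₙ = 8 rad/s and ζ = 1/(2·8) = 0.0625.
ζωₙ = 1/2 = 0.5, so ω_d = ωₙ√(1−ζ²) = √(ωₙ² − (ζωₙ)²) = √(64 − 0.5²) = √63.75 ≈ 7.984 rad/s.

ω_d ≈ 7.984 rad/s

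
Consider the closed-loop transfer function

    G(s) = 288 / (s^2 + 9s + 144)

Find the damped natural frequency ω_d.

Comparing s^2 + 9s + 144 to s^2 + 2ζωₙs + ωₙ²: ωₙ = 12 rad/s and ζ = 9/(2·12) = 0.375.
ζωₙ = 9/2 = 4.5, so ω_d = ωₙ√(1−ζ²) = √(ωₙ² − (ζωₙ)²) = √(144 − 4.5²) = √123.75 ≈ 11.12 rad/s.

ω_d ≈ 11.12 rad/s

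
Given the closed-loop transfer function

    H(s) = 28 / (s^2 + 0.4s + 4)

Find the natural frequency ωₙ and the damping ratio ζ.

ωₙ = 2 rad/s, ζ = 0.1

Compare the denominator to the standard form s^2 + 2ζωₙs + ωₙ².
ωₙ² = 4, so ωₙ = 2 rad/s.
2ζωₙ = 0.4, so ζ = 0.4/(2·2) = 0.1.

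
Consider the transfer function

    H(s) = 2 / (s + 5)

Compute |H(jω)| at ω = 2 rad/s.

|H(j2)| ≈ 0.3714

Substitute s = j2: numerator = 2, denominator = 5 + j2.
|H(j2)| = |2| / |5 + j2| = 2 / 5.3852 ≈ 0.3714.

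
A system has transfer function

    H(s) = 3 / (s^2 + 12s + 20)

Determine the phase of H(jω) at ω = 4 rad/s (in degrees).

∠H(j4) ≈ -85.24°

At s = j4: numerator = 3, denominator = 4 + j48.
∠H = ∠num − ∠den = 0° − (85.236°) = -85.24°.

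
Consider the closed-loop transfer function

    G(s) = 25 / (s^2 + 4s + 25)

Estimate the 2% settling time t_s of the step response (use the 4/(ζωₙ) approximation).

Comparing s^2 + 4s + 25 to s^2 + 2ζωₙs + ωₙ²: ωₙ = 5 rad/s and ζ = 4/(2·5) = 0.4.
ζωₙ = 4/2 = 2, so t_s ≈ 4/(ζωₙ) = 4/2 = 2 s.

t_s ≈ 2 s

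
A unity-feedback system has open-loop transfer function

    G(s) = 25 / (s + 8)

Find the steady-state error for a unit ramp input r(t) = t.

e_ss = ∞

G(s) has no poles at the origin.
This is a Type 0 system; Kv = lim_{s→0} s·G(s) = 0, so the steady-state error for a ramp input is infinite.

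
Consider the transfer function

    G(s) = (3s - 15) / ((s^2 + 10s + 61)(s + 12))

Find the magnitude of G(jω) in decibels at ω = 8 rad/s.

Substitute s = j8: numerator = -15 + j24, denominator = -676 + j936.
|G(j8)| = |-15 + j24| / |-676 + j936| = 28.302 / 1154.6 ≈ 0.02451.
In decibels: 20·log₁₀(0.02451) ≈ -32.2 dB.

|G(j8)|_dB ≈ -32.2 dB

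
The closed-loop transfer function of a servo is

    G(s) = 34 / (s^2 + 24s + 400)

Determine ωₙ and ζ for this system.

Compare the denominator to the standard form s^2 + 2ζωₙs + ωₙ².
ωₙ² = 400, so ωₙ = 20 rad/s.
2ζωₙ = 24, so ζ = 24/(2·20) = 0.6.
With ζ = 0.6 the response is underdamped.

ωₙ = 20 rad/s, ζ = 0.6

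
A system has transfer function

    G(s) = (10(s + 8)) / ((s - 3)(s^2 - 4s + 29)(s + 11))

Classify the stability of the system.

The poles can be read from the denominator factors: s = 3, 2 + 5j, 2 - 5j, -11.
Since the pole(s) at s = 3, 2 ± 5j lie in the right half-plane, the system is unstable.

unstable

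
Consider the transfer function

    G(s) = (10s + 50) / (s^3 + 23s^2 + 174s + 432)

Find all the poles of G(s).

The poles are the roots of the denominator s^3 + 23s^2 + 174s + 432 = 0.
Trying s = -8: the polynomial evaluates to 0, so (s + 8) is a factor.
Dividing out leaves s^2 + 15s + 54 = 0.
Factoring the quadratic: (s + 9)(s + 6) = 0.

s = -8, -9, -6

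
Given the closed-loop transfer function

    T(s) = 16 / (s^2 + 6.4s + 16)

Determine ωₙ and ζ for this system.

Compare the denominator to the standard form s^2 + 2ζωₙs + ωₙ².
ωₙ² = 16, so ωₙ = 4 rad/s.
2ζωₙ = 6.4, so ζ = 6.4/(2·4) = 0.8.

ωₙ = 4 rad/s, ζ = 0.8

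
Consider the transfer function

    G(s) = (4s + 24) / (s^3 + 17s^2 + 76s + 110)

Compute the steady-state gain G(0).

G(0) = 12/55 ≈ 0.2182

Set s = 0: G(0) = (24) / (110) = 12/55.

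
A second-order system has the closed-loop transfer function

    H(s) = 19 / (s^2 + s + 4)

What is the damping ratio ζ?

ζ = 0.25

Compare the denominator to the standard form s^2 + 2ζωₙs + ωₙ².
ωₙ² = 4, so ωₙ = 2 rad/s.
2ζωₙ = 1, so ζ = 1/(2·2) = 0.25.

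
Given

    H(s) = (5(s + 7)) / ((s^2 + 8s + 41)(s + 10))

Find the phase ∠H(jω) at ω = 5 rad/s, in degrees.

At s = j5: numerator = 35 + j25, denominator = -40 + j480.
∠H = ∠num − ∠den = 35.538° − (94.764°) = -59.23°.

∠H(j5) ≈ -59.23°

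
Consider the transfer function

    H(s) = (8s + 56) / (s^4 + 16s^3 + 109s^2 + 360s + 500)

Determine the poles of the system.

s = -4 ± 3j, -4 ± 2j

The poles are the roots of the denominator s^4 + 16s^3 + 109s^2 + 360s + 500 = 0.
No real roots exist; factor into two real quadratics: (s^2 + 8s + 25)(s^2 + 8s + 20) = 0.
Each quadratic gives a conjugate pair via the quadratic formula.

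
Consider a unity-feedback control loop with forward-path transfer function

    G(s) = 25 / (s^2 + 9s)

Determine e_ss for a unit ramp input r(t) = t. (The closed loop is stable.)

G(s) has one pole at the origin.
This is a Type 1 system. Kv = lim_{s→0} s·G(s) = 25/9.
e_ss = 1/Kv = 1/(25/9) = 9/25 ≈ 0.3600.

e_ss = 0.3600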